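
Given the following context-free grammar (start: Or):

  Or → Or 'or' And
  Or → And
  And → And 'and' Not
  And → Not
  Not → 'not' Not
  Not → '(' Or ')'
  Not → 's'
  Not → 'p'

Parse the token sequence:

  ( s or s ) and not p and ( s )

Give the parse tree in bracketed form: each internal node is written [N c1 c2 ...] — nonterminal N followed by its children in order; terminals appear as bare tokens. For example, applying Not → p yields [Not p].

Or
And
And and Not
And and Not and Not
Not and Not and Not
( Or ) and Not and Not
( Or or And ) and Not and Not
( And or And ) and Not and Not
( Not or And ) and Not and Not
( s or And ) and Not and Not
( s or Not ) and Not and Not
( s or s ) and Not and Not
( s or s ) and not Not and Not
( s or s ) and not p and Not
( s or s ) and not p and ( Or )
( s or s ) and not p and ( And )
( s or s ) and not p and ( Not )
( s or s ) and not p and ( s )

[Or [And [And [And [Not ( [Or [Or [And [Not s]]] or [And [Not s]]] )]] and [Not not [Not p]]] and [Not ( [Or [And [Not s]]] )]]]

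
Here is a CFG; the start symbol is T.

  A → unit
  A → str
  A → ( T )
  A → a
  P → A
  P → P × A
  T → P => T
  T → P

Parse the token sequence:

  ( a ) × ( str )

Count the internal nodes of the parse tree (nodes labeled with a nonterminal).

11

[T [P [P [A ( [T [P [A a]]] )]] × [A ( [T [P [A str]]] )]]]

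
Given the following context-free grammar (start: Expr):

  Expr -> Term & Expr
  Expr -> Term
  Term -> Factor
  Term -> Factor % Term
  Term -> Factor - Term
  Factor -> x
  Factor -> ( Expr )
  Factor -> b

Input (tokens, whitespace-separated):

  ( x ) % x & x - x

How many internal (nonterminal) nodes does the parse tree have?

13

[Expr [Term [Factor ( [Expr [Term [Factor x]]] )] % [Term [Factor x]]] & [Expr [Term [Factor x] - [Term [Factor x]]]]]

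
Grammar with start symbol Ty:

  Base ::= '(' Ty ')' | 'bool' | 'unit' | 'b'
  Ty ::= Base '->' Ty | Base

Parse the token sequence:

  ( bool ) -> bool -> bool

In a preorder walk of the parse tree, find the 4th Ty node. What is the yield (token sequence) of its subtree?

bool

[Ty [Base ( [Ty [Base bool]] )] -> [Ty [Base bool] -> [Ty [Base bool]]]]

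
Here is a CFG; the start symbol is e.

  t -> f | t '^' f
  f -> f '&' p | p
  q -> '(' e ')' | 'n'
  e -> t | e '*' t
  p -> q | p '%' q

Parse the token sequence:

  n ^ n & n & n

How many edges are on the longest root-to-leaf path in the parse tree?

7

[e [t [t [f [p [q n]]]] ^ [f [f [f [p [q n]]] & [p [q n]]] & [p [q n]]]]]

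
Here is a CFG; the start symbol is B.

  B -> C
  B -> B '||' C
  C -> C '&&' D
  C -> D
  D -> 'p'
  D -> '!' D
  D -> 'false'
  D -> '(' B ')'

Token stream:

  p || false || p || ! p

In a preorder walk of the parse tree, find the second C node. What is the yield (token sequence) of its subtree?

[B [B [B [B [C [D p]]] || [C [D false]]] || [C [D p]]] || [C [D ! [D p]]]]

false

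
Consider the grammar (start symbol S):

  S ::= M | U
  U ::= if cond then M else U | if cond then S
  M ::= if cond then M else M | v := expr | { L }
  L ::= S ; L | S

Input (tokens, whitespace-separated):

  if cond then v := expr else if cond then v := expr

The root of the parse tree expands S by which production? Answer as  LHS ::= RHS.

S ::= U

[S [U if cond then [M v := expr] else [U if cond then [S [M v := expr]]]]]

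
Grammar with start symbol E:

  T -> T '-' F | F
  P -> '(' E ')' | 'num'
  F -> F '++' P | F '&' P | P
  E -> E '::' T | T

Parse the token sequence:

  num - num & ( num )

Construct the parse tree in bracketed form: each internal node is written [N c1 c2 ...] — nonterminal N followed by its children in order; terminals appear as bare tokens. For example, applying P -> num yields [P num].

[E [T [T [F [P num]]] - [F [F [P num]] & [P ( [E [T [F [P num]]]] )]]]]

E
T
T - F
F - F
P - F
num - F
num - F & P
num - P & P
num - num & P
num - num & ( E )
num - num & ( T )
num - num & ( F )
num - num & ( P )
num - num & ( num )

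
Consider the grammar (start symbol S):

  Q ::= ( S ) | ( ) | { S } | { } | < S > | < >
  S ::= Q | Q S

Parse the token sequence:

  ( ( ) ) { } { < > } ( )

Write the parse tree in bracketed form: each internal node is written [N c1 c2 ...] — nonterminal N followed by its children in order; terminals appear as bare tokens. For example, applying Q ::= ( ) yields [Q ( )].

S
Q S
( S ) S
( Q ) S
( ( ) ) S
( ( ) ) Q S
( ( ) ) { } S
( ( ) ) { } Q S
( ( ) ) { } { S } S
( ( ) ) { } { Q } S
( ( ) ) { } { < > } S
( ( ) ) { } { < > } Q
( ( ) ) { } { < > } ( )

[S [Q ( [S [Q ( )]] )] [S [Q { }] [S [Q { [S [Q < >]] }] [S [Q ( )]]]]]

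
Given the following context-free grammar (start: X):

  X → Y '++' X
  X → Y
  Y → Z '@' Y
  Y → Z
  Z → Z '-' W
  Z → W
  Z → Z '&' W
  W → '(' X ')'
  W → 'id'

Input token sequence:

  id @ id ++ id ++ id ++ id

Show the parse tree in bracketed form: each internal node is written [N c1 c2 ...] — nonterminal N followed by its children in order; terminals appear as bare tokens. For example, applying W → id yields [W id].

X
Y ++ X
Z @ Y ++ X
W @ Y ++ X
id @ Y ++ X
id @ Z ++ X
id @ W ++ X
id @ id ++ X
id @ id ++ Y ++ X
id @ id ++ Z ++ X
id @ id ++ W ++ X
id @ id ++ id ++ X
id @ id ++ id ++ Y ++ X
id @ id ++ id ++ Z ++ X
id @ id ++ id ++ W ++ X
id @ id ++ id ++ id ++ X
id @ id ++ id ++ id ++ Y
id @ id ++ id ++ id ++ Z
id @ id ++ id ++ id ++ W
id @ id ++ id ++ id ++ id

[X [Y [Z [W id]] @ [Y [Z [W id]]]] ++ [X [Y [Z [W id]]] ++ [X [Y [Z [W id]]] ++ [X [Y [Z [W id]]]]]]]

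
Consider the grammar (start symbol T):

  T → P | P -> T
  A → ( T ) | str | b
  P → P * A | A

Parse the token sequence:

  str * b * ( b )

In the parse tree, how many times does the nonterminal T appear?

2

[T [P [P [P [A str]] * [A b]] * [A ( [T [P [A b]]] )]]]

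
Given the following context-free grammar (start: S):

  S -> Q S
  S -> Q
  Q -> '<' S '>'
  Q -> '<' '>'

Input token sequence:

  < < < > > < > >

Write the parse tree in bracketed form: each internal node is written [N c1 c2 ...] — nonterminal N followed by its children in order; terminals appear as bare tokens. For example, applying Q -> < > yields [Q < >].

S
Q
< S >
< Q S >
< < S > S >
< < Q > S >
< < < > > S >
< < < > > Q >
< < < > > < > >

[S [Q < [S [Q < [S [Q < >]] >] [S [Q < >]]] >]]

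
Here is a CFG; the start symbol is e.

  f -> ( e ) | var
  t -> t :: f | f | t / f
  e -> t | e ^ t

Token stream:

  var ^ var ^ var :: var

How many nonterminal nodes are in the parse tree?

11

[e [e [e [t [f var]]] ^ [t [f var]]] ^ [t [t [f var]] :: [f var]]]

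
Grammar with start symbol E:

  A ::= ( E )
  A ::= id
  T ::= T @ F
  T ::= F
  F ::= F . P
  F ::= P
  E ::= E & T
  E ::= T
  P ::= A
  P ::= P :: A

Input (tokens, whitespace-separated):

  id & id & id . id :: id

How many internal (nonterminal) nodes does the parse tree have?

20

[E [E [E [T [F [P [A id]]]]] & [T [F [P [A id]]]]] & [T [F [F [P [A id]]] . [P [P [A id]] :: [A id]]]]]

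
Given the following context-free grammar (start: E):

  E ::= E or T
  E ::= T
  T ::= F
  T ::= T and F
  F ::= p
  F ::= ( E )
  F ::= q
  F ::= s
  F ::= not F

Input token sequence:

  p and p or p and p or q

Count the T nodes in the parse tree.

5

[E [E [E [T [T [F p]] and [F p]]] or [T [T [F p]] and [F p]]] or [T [F q]]]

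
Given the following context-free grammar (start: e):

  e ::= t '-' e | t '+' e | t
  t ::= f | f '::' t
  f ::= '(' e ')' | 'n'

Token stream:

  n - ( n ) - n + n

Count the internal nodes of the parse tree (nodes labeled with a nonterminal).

[e [t [f n]] - [e [t [f ( [e [t [f n]]] )]] - [e [t [f n]] + [e [t [f n]]]]]]

15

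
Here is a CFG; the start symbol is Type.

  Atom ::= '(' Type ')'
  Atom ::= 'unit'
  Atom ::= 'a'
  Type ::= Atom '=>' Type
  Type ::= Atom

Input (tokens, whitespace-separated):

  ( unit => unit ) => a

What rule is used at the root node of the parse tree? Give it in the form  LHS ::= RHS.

[Type [Atom ( [Type [Atom unit] => [Type [Atom unit]]] )] => [Type [Atom a]]]

Type ::= Atom '=>' Type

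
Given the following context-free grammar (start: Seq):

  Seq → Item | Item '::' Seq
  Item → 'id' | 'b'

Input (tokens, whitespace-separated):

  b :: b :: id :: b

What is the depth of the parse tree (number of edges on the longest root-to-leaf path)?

[Seq [Item b] :: [Seq [Item b] :: [Seq [Item id] :: [Seq [Item b]]]]]

5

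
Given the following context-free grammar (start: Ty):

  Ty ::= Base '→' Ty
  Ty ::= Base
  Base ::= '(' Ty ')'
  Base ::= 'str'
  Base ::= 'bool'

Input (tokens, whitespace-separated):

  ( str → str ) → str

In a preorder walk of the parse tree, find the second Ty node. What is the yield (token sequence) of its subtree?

[Ty [Base ( [Ty [Base str] → [Ty [Base str]]] )] → [Ty [Base str]]]

str → str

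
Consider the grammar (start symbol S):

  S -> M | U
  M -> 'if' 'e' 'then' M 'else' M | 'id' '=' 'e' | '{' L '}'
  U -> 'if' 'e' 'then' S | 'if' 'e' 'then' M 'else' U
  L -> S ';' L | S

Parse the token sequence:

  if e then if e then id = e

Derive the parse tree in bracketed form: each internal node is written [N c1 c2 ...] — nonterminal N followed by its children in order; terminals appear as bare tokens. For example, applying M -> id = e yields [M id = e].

S
U
if e then S
if e then U
if e then if e then S
if e then if e then M
if e then if e then id = e

[S [U if e then [S [U if e then [S [M id = e]]]]]]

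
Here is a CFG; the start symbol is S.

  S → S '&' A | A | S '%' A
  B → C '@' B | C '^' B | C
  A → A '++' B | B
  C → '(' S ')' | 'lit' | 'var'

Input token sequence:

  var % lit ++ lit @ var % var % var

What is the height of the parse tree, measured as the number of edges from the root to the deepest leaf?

7

[S [S [S [S [A [B [C var]]]] % [A [A [B [C lit]]] ++ [B [C lit] @ [B [C var]]]]] % [A [B [C var]]]] % [A [B [C var]]]]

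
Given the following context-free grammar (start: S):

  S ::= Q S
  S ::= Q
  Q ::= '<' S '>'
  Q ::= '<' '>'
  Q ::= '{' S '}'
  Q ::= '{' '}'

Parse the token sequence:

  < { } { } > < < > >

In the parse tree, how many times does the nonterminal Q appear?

[S [Q < [S [Q { }] [S [Q { }]]] >] [S [Q < [S [Q < >]] >]]]

5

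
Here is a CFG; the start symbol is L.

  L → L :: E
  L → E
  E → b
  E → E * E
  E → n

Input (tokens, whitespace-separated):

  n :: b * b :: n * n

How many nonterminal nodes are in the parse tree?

10

[L [L [L [E n]] :: [E [E b] * [E b]]] :: [E [E n] * [E n]]]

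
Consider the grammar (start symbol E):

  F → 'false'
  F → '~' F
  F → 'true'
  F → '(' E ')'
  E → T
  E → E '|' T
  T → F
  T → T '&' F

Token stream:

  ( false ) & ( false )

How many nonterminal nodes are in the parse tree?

11

[E [T [T [F ( [E [T [F false]]] )]] & [F ( [E [T [F false]]] )]]]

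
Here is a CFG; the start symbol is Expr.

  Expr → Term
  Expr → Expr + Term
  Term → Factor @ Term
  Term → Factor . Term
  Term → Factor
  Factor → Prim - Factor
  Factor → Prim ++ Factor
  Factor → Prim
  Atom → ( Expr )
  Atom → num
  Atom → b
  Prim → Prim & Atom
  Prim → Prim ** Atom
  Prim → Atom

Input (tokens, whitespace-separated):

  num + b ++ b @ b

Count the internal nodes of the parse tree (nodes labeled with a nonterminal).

17

[Expr [Expr [Term [Factor [Prim [Atom num]]]]] + [Term [Factor [Prim [Atom b]] ++ [Factor [Prim [Atom b]]]] @ [Term [Factor [Prim [Atom b]]]]]]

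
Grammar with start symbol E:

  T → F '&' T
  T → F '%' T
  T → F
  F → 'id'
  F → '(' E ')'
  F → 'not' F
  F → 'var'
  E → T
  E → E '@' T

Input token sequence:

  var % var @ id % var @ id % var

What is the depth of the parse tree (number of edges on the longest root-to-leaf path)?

[E [E [E [T [F var] % [T [F var]]]] @ [T [F id] % [T [F var]]]] @ [T [F id] % [T [F var]]]]

6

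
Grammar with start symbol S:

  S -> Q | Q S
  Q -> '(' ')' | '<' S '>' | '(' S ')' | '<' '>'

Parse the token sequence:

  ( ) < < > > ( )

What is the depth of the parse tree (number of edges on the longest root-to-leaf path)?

5

[S [Q ( )] [S [Q < [S [Q < >]] >] [S [Q ( )]]]]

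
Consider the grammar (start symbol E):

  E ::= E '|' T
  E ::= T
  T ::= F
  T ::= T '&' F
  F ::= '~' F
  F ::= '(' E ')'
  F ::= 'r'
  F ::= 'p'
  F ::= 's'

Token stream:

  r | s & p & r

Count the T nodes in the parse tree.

4

[E [E [T [F r]]] | [T [T [T [F s]] & [F p]] & [F r]]]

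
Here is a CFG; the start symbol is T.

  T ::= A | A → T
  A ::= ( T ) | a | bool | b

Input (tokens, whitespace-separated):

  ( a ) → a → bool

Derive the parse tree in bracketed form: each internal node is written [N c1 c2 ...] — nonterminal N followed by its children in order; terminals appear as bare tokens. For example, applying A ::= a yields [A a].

T
A → T
( T ) → T
( A ) → T
( a ) → T
( a ) → A → T
( a ) → a → T
( a ) → a → A
( a ) → a → bool

[T [A ( [T [A a]] )] → [T [A a] → [T [A bool]]]]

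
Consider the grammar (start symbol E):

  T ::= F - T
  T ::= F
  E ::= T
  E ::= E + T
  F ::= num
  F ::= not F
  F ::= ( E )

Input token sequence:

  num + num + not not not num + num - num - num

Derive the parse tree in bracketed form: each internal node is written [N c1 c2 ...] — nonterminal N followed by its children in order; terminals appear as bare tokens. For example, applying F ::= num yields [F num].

E
E + T
E + T + T
E + T + T + T
T + T + T + T
F + T + T + T
num + T + T + T
num + F + T + T
num + num + T + T
num + num + F + T
num + num + not F + T
num + num + not not F + T
num + num + not not not F + T
num + num + not not not num + T
num + num + not not not num + F - T
num + num + not not not num + num - T
num + num + not not not num + num - F - T
num + num + not not not num + num - num - T
num + num + not not not num + num - num - F
num + num + not not not num + num - num - num

[E [E [E [E [T [F num]]] + [T [F num]]] + [T [F not [F not [F not [F num]]]]]] + [T [F num] - [T [F num] - [T [F num]]]]]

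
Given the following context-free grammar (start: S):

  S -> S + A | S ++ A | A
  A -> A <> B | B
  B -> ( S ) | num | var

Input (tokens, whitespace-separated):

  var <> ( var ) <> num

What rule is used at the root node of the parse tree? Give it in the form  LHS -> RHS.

S -> A

[S [A [A [A [B var]] <> [B ( [S [A [B var]]] )]] <> [B num]]]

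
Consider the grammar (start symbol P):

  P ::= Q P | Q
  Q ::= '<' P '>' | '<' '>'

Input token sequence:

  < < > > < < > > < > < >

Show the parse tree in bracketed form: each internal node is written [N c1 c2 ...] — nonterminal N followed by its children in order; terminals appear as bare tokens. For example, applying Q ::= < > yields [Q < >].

P
Q P
< P > P
< Q > P
< < > > P
< < > > Q P
< < > > < P > P
< < > > < Q > P
< < > > < < > > P
< < > > < < > > Q P
< < > > < < > > < > P
< < > > < < > > < > Q
< < > > < < > > < > < >

[P [Q < [P [Q < >]] >] [P [Q < [P [Q < >]] >] [P [Q < >] [P [Q < >]]]]]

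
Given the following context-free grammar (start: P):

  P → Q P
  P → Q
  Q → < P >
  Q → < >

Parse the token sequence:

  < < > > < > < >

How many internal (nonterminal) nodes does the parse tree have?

[P [Q < [P [Q < >]] >] [P [Q < >] [P [Q < >]]]]

8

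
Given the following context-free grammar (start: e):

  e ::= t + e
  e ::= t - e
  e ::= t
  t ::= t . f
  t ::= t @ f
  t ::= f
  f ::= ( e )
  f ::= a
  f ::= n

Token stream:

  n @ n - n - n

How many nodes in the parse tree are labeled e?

[e [t [t [f n]] @ [f n]] - [e [t [f n]] - [e [t [f n]]]]]

3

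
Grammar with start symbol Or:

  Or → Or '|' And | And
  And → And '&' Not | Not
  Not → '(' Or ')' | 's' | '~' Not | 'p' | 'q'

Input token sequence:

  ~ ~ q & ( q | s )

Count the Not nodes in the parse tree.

6

[Or [And [And [Not ~ [Not ~ [Not q]]]] & [Not ( [Or [Or [And [Not q]]] | [And [Not s]]] )]]]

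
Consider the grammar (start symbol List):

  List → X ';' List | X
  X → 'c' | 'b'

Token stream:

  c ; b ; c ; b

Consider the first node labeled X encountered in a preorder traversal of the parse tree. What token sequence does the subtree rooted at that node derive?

[List [X c] ; [List [X b] ; [List [X c] ; [List [X b]]]]]

c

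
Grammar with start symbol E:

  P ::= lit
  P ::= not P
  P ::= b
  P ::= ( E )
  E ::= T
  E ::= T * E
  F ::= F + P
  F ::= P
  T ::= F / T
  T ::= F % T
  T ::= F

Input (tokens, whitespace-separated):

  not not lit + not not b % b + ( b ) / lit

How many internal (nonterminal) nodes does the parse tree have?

22

[E [T [F [F [P not [P not [P lit]]]] + [P not [P not [P b]]]] % [T [F [F [P b]] + [P ( [E [T [F [P b]]]] )]] / [T [F [P lit]]]]]]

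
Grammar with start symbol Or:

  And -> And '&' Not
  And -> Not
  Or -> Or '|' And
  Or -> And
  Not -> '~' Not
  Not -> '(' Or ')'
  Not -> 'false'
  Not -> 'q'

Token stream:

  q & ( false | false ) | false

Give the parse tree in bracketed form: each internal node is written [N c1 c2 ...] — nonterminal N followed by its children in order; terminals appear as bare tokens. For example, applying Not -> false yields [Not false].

Or
Or | And
And | And
And & Not | And
Not & Not | And
q & Not | And
q & ( Or ) | And
q & ( Or | And ) | And
q & ( And | And ) | And
q & ( Not | And ) | And
q & ( false | And ) | And
q & ( false | Not ) | And
q & ( false | false ) | And
q & ( false | false ) | Not
q & ( false | false ) | false

[Or [Or [And [And [Not q]] & [Not ( [Or [Or [And [Not false]]] | [And [Not false]]] )]]] | [And [Not false]]]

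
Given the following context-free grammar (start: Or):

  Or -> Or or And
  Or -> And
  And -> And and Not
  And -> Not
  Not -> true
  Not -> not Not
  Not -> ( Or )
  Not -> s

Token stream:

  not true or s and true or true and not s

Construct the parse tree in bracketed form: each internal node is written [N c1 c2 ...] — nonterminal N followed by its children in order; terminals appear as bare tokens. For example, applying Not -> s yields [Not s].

Or
Or or And
Or or And or And
And or And or And
Not or And or And
not Not or And or And
not true or And or And
not true or And and Not or And
not true or Not and Not or And
not true or s and Not or And
not true or s and true or And
not true or s and true or And and Not
not true or s and true or Not and Not
not true or s and true or true and Not
not true or s and true or true and not Not
not true or s and true or true and not s

[Or [Or [Or [And [Not not [Not true]]]] or [And [And [Not s]] and [Not true]]] or [And [And [Not true]] and [Not not [Not s]]]]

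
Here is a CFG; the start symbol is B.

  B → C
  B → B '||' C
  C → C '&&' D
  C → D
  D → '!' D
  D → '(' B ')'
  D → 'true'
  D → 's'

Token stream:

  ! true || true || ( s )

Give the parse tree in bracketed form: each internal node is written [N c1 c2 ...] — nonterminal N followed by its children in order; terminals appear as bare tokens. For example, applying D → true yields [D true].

[B [B [B [C [D ! [D true]]]] || [C [D true]]] || [C [D ( [B [C [D s]]] )]]]

B
B || C
B || C || C
C || C || C
D || C || C
! D || C || C
! true || C || C
! true || D || C
! true || true || C
! true || true || D
! true || true || ( B )
! true || true || ( C )
! true || true || ( D )
! true || true || ( s )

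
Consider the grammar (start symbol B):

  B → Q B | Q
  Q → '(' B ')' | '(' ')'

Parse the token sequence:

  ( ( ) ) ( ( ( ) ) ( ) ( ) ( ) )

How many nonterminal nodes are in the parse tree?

16

[B [Q ( [B [Q ( )]] )] [B [Q ( [B [Q ( [B [Q ( )]] )] [B [Q ( )] [B [Q ( )] [B [Q ( )]]]]] )]]]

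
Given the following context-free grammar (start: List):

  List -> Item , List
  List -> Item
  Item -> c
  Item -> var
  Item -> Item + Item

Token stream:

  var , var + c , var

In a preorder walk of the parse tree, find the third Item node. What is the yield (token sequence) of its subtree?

[List [Item var] , [List [Item [Item var] + [Item c]] , [List [Item var]]]]

var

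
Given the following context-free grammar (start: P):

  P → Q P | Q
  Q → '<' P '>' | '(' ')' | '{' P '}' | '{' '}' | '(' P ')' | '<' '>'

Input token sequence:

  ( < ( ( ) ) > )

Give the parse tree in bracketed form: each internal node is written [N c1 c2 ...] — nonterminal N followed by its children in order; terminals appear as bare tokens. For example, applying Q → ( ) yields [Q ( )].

[P [Q ( [P [Q < [P [Q ( [P [Q ( )]] )]] >]] )]]

P
Q
( P )
( Q )
( < P > )
( < Q > )
( < ( P ) > )
( < ( Q ) > )
( < ( ( ) ) > )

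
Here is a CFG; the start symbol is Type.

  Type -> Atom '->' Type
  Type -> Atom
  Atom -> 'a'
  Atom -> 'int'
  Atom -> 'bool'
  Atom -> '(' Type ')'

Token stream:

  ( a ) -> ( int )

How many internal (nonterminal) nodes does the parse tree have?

8

[Type [Atom ( [Type [Atom a]] )] -> [Type [Atom ( [Type [Atom int]] )]]]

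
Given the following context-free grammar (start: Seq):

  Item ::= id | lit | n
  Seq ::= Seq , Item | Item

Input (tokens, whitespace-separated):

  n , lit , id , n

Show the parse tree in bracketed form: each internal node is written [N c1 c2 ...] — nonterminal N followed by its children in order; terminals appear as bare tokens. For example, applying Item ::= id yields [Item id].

Seq
Seq , Item
Seq , Item , Item
Seq , Item , Item , Item
Item , Item , Item , Item
n , Item , Item , Item
n , lit , Item , Item
n , lit , id , Item
n , lit , id , n

[Seq [Seq [Seq [Seq [Item n]] , [Item lit]] , [Item id]] , [Item n]]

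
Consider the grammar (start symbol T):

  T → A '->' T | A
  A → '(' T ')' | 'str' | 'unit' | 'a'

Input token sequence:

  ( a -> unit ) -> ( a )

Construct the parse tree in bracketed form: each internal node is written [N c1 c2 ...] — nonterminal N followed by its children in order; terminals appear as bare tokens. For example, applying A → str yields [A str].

T
A -> T
( T ) -> T
( A -> T ) -> T
( a -> T ) -> T
( a -> A ) -> T
( a -> unit ) -> T
( a -> unit ) -> A
( a -> unit ) -> ( T )
( a -> unit ) -> ( A )
( a -> unit ) -> ( a )

[T [A ( [T [A a] -> [T [A unit]]] )] -> [T [A ( [T [A a]] )]]]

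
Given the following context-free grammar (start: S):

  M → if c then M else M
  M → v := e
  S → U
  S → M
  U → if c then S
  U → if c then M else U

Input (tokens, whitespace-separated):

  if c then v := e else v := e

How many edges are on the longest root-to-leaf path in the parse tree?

3

[S [M if c then [M v := e] else [M v := e]]]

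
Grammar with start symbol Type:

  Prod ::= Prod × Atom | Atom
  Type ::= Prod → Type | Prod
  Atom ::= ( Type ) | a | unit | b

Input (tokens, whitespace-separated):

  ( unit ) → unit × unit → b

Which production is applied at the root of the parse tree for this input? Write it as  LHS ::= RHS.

Type ::= Prod → Type

[Type [Prod [Atom ( [Type [Prod [Atom unit]]] )]] → [Type [Prod [Prod [Atom unit]] × [Atom unit]] → [Type [Prod [Atom b]]]]]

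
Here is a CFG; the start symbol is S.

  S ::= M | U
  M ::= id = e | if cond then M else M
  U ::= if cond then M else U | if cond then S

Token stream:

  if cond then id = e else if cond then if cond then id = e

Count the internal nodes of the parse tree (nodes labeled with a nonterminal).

[S [U if cond then [M id = e] else [U if cond then [S [U if cond then [S [M id = e]]]]]]]

8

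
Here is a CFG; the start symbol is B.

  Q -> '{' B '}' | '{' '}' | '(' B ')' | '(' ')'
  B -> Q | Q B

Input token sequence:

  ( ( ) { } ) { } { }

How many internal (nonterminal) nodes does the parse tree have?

10

[B [Q ( [B [Q ( )] [B [Q { }]]] )] [B [Q { }] [B [Q { }]]]]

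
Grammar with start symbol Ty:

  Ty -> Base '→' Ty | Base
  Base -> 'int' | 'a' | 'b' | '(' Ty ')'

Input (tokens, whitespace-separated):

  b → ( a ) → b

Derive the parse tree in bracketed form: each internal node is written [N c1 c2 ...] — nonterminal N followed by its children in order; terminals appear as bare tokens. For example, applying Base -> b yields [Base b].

[Ty [Base b] → [Ty [Base ( [Ty [Base a]] )] → [Ty [Base b]]]]

Ty
Base → Ty
b → Ty
b → Base → Ty
b → ( Ty ) → Ty
b → ( Base ) → Ty
b → ( a ) → Ty
b → ( a ) → Base
b → ( a ) → b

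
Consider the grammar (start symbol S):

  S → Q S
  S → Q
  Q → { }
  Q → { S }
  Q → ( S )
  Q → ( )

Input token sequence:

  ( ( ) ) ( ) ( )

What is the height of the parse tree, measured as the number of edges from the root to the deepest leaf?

[S [Q ( [S [Q ( )]] )] [S [Q ( )] [S [Q ( )]]]]

4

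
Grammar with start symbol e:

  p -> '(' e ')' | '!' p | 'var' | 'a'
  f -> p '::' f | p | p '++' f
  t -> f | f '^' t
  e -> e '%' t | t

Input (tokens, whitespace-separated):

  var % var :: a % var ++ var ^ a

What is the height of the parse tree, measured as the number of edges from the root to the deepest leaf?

6

[e [e [e [t [f [p var]]]] % [t [f [p var] :: [f [p a]]]]] % [t [f [p var] ++ [f [p var]]] ^ [t [f [p a]]]]]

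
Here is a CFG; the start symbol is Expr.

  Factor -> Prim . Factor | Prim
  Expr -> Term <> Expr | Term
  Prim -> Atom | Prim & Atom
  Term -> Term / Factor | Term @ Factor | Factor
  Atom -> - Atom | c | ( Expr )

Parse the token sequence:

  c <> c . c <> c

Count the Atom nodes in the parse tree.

4

[Expr [Term [Factor [Prim [Atom c]]]] <> [Expr [Term [Factor [Prim [Atom c]] . [Factor [Prim [Atom c]]]]] <> [Expr [Term [Factor [Prim [Atom c]]]]]]]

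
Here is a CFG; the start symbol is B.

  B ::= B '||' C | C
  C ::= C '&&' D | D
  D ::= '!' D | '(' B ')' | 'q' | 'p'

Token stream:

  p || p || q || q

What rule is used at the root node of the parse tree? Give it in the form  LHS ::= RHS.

B ::= B '||' C

[B [B [B [B [C [D p]]] || [C [D p]]] || [C [D q]]] || [C [D q]]]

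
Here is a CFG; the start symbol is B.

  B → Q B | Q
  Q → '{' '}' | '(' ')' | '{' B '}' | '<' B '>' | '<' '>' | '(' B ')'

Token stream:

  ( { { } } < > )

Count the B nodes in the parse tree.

4

[B [Q ( [B [Q { [B [Q { }]] }] [B [Q < >]]] )]]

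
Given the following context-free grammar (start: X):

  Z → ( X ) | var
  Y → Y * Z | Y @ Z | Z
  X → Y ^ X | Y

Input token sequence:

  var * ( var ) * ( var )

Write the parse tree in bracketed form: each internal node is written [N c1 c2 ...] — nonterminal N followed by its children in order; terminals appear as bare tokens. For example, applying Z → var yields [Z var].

X
Y
Y * Z
Y * Z * Z
Z * Z * Z
var * Z * Z
var * ( X ) * Z
var * ( Y ) * Z
var * ( Z ) * Z
var * ( var ) * Z
var * ( var ) * ( X )
var * ( var ) * ( Y )
var * ( var ) * ( Z )
var * ( var ) * ( var )

[X [Y [Y [Y [Z var]] * [Z ( [X [Y [Z var]]] )]] * [Z ( [X [Y [Z var]]] )]]]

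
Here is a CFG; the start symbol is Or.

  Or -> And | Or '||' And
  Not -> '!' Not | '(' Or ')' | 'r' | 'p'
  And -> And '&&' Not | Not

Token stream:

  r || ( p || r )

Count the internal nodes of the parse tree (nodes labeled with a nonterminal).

12

[Or [Or [And [Not r]]] || [And [Not ( [Or [Or [And [Not p]]] || [And [Not r]]] )]]]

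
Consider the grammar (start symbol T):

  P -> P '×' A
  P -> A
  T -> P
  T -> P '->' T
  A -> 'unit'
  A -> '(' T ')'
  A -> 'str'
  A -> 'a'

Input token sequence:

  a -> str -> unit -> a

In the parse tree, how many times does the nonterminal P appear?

4

[T [P [A a]] -> [T [P [A str]] -> [T [P [A unit]] -> [T [P [A a]]]]]]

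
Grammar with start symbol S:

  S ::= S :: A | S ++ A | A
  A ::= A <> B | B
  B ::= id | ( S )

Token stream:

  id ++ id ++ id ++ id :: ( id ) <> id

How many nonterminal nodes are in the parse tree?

20

[S [S [S [S [S [A [B id]]] ++ [A [B id]]] ++ [A [B id]]] ++ [A [B id]]] :: [A [A [B ( [S [A [B id]]] )]] <> [B id]]]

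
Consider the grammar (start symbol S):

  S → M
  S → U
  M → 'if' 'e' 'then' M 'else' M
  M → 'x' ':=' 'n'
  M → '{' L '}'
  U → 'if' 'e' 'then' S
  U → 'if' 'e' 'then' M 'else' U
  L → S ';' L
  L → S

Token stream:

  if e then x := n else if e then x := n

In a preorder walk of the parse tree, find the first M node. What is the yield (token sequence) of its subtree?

x := n

[S [U if e then [M x := n] else [U if e then [S [M x := n]]]]]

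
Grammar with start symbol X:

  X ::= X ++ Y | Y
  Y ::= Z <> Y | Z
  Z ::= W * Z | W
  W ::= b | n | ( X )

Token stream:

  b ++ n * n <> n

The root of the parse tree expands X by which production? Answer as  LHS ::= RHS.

X ::= X ++ Y

[X [X [Y [Z [W b]]]] ++ [Y [Z [W n] * [Z [W n]]] <> [Y [Z [W n]]]]]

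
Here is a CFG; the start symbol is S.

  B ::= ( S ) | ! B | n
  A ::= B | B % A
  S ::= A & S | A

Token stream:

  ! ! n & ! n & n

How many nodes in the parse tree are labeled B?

[S [A [B ! [B ! [B n]]]] & [S [A [B ! [B n]]] & [S [A [B n]]]]]

6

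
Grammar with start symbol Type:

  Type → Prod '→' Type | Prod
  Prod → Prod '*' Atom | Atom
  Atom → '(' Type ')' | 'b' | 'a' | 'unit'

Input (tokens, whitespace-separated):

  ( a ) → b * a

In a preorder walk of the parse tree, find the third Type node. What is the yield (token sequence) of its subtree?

[Type [Prod [Atom ( [Type [Prod [Atom a]]] )]] → [Type [Prod [Prod [Atom b]] * [Atom a]]]]

b * a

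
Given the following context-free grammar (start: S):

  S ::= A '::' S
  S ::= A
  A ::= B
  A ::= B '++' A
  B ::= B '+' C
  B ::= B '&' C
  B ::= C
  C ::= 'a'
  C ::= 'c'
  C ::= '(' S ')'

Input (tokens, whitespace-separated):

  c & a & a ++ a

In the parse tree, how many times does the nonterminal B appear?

[S [A [B [B [B [C c]] & [C a]] & [C a]] ++ [A [B [C a]]]]]

4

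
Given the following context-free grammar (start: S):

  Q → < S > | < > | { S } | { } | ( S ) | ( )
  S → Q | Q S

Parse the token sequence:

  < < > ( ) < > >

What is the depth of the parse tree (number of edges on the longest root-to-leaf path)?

6

[S [Q < [S [Q < >] [S [Q ( )] [S [Q < >]]]] >]]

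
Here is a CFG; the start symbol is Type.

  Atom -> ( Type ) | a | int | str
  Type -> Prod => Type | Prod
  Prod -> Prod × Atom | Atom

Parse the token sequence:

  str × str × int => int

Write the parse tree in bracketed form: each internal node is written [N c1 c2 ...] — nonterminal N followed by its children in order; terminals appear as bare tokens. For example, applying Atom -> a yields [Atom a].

Type
Prod => Type
Prod × Atom => Type
Prod × Atom × Atom => Type
Atom × Atom × Atom => Type
str × Atom × Atom => Type
str × str × Atom => Type
str × str × int => Type
str × str × int => Prod
str × str × int => Atom
str × str × int => int

[Type [Prod [Prod [Prod [Atom str]] × [Atom str]] × [Atom int]] => [Type [Prod [Atom int]]]]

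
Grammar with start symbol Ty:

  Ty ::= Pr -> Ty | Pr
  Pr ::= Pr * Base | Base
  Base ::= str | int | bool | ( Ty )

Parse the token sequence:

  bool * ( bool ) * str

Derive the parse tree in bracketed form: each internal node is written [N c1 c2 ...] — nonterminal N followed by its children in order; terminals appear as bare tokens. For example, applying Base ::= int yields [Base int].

Ty
Pr
Pr * Base
Pr * Base * Base
Base * Base * Base
bool * Base * Base
bool * ( Ty ) * Base
bool * ( Pr ) * Base
bool * ( Base ) * Base
bool * ( bool ) * Base
bool * ( bool ) * str

[Ty [Pr [Pr [Pr [Base bool]] * [Base ( [Ty [Pr [Base bool]]] )]] * [Base str]]]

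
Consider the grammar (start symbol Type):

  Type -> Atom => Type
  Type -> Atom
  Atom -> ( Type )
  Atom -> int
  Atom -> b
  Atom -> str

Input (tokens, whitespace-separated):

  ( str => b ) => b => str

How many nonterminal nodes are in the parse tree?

10

[Type [Atom ( [Type [Atom str] => [Type [Atom b]]] )] => [Type [Atom b] => [Type [Atom str]]]]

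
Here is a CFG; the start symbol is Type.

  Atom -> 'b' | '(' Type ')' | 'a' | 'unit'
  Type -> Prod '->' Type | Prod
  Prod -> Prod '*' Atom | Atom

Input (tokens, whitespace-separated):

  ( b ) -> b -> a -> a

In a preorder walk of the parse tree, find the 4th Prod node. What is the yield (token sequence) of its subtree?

a

[Type [Prod [Atom ( [Type [Prod [Atom b]]] )]] -> [Type [Prod [Atom b]] -> [Type [Prod [Atom a]] -> [Type [Prod [Atom a]]]]]]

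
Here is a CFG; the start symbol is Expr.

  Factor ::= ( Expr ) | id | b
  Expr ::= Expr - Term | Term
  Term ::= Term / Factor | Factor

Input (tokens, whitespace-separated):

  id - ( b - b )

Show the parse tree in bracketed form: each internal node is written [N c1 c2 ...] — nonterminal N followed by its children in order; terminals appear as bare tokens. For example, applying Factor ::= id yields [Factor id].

[Expr [Expr [Term [Factor id]]] - [Term [Factor ( [Expr [Expr [Term [Factor b]]] - [Term [Factor b]]] )]]]

Expr
Expr - Term
Term - Term
Factor - Term
id - Term
id - Factor
id - ( Expr )
id - ( Expr - Term )
id - ( Term - Term )
id - ( Factor - Term )
id - ( b - Term )
id - ( b - Factor )
id - ( b - b )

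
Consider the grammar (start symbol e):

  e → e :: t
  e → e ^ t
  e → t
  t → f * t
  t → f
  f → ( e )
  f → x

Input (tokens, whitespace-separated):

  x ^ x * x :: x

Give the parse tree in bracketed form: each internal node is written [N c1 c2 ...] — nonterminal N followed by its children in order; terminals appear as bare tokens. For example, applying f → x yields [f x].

e
e :: t
e ^ t :: t
t ^ t :: t
f ^ t :: t
x ^ t :: t
x ^ f * t :: t
x ^ x * t :: t
x ^ x * f :: t
x ^ x * x :: t
x ^ x * x :: f
x ^ x * x :: x

[e [e [e [t [f x]]] ^ [t [f x] * [t [f x]]]] :: [t [f x]]]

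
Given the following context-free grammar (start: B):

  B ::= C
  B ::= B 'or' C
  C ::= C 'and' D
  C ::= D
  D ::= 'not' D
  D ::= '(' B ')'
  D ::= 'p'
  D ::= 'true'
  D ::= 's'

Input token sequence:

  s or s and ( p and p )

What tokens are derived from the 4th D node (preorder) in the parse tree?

[B [B [C [D s]]] or [C [C [D s]] and [D ( [B [C [C [D p]] and [D p]]] )]]]

p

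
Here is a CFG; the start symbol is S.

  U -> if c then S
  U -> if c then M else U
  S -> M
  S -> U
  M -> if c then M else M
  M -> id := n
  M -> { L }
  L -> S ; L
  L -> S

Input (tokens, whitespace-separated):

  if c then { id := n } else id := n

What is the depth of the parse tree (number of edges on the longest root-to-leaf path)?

6

[S [M if c then [M { [L [S [M id := n]]] }] else [M id := n]]]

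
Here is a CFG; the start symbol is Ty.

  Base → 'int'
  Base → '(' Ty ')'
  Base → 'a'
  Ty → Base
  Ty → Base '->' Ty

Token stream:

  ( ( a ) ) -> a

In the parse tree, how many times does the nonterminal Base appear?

4

[Ty [Base ( [Ty [Base ( [Ty [Base a]] )]] )] -> [Ty [Base a]]]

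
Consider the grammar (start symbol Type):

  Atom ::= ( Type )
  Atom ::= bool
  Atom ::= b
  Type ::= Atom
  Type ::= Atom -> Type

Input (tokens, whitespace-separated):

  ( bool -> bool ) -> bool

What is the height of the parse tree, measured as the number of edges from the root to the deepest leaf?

5

[Type [Atom ( [Type [Atom bool] -> [Type [Atom bool]]] )] -> [Type [Atom bool]]]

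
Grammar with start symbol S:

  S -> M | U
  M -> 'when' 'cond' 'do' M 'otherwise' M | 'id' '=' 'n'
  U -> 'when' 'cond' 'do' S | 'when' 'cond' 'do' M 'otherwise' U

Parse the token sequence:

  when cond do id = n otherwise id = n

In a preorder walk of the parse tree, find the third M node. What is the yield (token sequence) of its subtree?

id = n

[S [M when cond do [M id = n] otherwise [M id = n]]]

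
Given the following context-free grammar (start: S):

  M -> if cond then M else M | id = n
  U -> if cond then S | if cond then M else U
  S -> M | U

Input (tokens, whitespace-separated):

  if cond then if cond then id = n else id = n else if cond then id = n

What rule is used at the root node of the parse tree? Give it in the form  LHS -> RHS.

S -> U

[S [U if cond then [M if cond then [M id = n] else [M id = n]] else [U if cond then [S [M id = n]]]]]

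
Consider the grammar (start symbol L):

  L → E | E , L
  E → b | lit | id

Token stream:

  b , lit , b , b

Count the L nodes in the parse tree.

[L [E b] , [L [E lit] , [L [E b] , [L [E b]]]]]

4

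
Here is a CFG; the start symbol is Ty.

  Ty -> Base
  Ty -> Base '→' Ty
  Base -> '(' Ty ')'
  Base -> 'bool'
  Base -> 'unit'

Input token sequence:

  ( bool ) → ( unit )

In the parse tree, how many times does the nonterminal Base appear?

[Ty [Base ( [Ty [Base bool]] )] → [Ty [Base ( [Ty [Base unit]] )]]]

4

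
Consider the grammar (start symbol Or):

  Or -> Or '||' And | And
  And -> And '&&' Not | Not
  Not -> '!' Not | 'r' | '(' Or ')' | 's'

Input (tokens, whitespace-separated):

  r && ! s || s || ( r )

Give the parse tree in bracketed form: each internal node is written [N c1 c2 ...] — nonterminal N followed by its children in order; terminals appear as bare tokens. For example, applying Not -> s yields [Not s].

Or
Or || And
Or || And || And
And || And || And
And && Not || And || And
Not && Not || And || And
r && Not || And || And
r && ! Not || And || And
r && ! s || And || And
r && ! s || Not || And
r && ! s || s || And
r && ! s || s || Not
r && ! s || s || ( Or )
r && ! s || s || ( And )
r && ! s || s || ( Not )
r && ! s || s || ( r )

[Or [Or [Or [And [And [Not r]] && [Not ! [Not s]]]] || [And [Not s]]] || [And [Not ( [Or [And [Not r]]] )]]]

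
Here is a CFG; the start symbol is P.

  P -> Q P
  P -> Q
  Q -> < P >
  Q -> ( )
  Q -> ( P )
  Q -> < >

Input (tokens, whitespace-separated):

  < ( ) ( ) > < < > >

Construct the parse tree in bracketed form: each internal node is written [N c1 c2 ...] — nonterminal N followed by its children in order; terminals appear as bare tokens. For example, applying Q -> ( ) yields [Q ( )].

P
Q P
< P > P
< Q P > P
< ( ) P > P
< ( ) Q > P
< ( ) ( ) > P
< ( ) ( ) > Q
< ( ) ( ) > < P >
< ( ) ( ) > < Q >
< ( ) ( ) > < < > >

[P [Q < [P [Q ( )] [P [Q ( )]]] >] [P [Q < [P [Q < >]] >]]]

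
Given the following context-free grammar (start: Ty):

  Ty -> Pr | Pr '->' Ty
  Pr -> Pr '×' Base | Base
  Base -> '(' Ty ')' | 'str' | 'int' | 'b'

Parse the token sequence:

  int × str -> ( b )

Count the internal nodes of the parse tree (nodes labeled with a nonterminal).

[Ty [Pr [Pr [Base int]] × [Base str]] -> [Ty [Pr [Base ( [Ty [Pr [Base b]]] )]]]]

11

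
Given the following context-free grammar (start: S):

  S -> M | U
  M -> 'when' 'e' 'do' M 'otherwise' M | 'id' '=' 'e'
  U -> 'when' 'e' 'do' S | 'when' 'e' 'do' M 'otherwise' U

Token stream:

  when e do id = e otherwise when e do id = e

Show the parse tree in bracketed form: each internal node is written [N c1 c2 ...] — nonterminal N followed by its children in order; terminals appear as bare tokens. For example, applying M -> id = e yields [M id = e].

S
U
when e do M otherwise U
when e do id = e otherwise U
when e do id = e otherwise when e do S
when e do id = e otherwise when e do M
when e do id = e otherwise when e do id = e

[S [U when e do [M id = e] otherwise [U when e do [S [M id = e]]]]]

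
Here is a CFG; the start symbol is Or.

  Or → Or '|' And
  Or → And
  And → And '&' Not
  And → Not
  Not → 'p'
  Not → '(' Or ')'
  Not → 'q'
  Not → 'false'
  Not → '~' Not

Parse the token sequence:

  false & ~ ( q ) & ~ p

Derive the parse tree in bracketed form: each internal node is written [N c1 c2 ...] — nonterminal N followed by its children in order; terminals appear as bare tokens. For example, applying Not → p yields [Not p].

[Or [And [And [And [Not false]] & [Not ~ [Not ( [Or [And [Not q]]] )]]] & [Not ~ [Not p]]]]

Or
And
And & Not
And & Not & Not
Not & Not & Not
false & Not & Not
false & ~ Not & Not
false & ~ ( Or ) & Not
false & ~ ( And ) & Not
false & ~ ( Not ) & Not
false & ~ ( q ) & Not
false & ~ ( q ) & ~ Not
false & ~ ( q ) & ~ p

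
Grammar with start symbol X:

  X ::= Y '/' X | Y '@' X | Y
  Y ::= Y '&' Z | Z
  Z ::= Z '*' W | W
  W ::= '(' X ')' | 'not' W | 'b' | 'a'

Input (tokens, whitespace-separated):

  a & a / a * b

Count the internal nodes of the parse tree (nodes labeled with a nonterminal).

13

[X [Y [Y [Z [W a]]] & [Z [W a]]] / [X [Y [Z [Z [W a]] * [W b]]]]]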